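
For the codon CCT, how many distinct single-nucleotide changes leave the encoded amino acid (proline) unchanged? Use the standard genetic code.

3

Position 1: none → 0 synonymous.
Position 2: none → 0 synonymous.
Position 3: CCC, CCA, CCG → 3 synonymous.
Total: 0 + 0 + 3 = 3.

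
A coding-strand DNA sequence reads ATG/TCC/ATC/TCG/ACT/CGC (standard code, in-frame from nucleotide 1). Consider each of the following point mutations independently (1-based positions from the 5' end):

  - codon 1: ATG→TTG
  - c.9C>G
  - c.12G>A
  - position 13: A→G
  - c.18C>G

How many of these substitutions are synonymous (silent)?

2

Codon 1: ATG (Met) → TTG (Leu) — missense.
Codon 3: ATC (Ile) → ATG (Met) — missense.
Codon 4: TCG (Ser) → TCA (Ser) — synonymous.
Codon 5: ACT (Thr) → GCT (Ala) — missense.
Codon 6: CGC (Arg) → CGG (Arg) — synonymous.
Synonymous: 2 of 5.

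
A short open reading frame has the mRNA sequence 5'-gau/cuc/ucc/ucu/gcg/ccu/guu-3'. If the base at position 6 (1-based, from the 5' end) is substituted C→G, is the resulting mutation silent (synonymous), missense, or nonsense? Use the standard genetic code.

silent

Position 6 falls in codon 2: CUC → Leu.
After the substitution the codon is CUG → Leu.
Both encode Leu, so the change is synonymous.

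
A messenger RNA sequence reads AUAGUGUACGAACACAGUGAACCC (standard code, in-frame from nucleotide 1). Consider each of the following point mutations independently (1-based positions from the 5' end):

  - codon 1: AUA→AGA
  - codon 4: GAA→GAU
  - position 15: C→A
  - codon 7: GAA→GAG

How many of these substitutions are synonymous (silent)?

Codon 1: AUA (Ile) → AGA (Arg) — missense.
Codon 4: GAA (Glu) → GAU (Asp) — missense.
Codon 5: CAC (His) → CAA (Gln) — missense.
Codon 7: GAA (Glu) → GAG (Glu) — synonymous.
Synonymous: 1 of 4.

1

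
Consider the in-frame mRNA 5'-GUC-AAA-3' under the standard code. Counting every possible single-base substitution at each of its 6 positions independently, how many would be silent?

4

Codon 1 (GUC, Val): 3 synonymous substitutions.
Codon 2 (AAA, Lys): 1 synonymous substitution.
Total: 3 + 1 = 4.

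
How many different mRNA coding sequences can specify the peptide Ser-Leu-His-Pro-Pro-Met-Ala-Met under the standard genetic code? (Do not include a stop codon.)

4608

Ser: 6 codons.
Leu: 6 codons.
His: 2 codons.
Pro: 4 codons.
Pro: 4 codons.
Met: 1 codon.
Ala: 4 codons.
Met: 1 codon.
6 × 6 × 2 × 4 × 4 × 1 × 4 × 1 = 4608.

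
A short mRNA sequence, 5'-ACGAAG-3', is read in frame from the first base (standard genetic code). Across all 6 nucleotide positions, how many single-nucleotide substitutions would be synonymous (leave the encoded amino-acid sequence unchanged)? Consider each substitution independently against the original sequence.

Codon 1 (ACG, Thr): 3 synonymous substitutions.
Codon 2 (AAG, Lys): 1 synonymous substitution.
Total: 3 + 1 = 4.

4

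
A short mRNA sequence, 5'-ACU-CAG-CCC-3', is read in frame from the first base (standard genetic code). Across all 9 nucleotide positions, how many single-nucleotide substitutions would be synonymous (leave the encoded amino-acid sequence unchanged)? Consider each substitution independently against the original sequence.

Codon 1 (ACU, Thr): 3 synonymous substitutions.
Codon 2 (CAG, Gln): 1 synonymous substitution.
Codon 3 (CCC, Pro): 3 synonymous substitutions.
Total: 3 + 1 + 3 = 7.

7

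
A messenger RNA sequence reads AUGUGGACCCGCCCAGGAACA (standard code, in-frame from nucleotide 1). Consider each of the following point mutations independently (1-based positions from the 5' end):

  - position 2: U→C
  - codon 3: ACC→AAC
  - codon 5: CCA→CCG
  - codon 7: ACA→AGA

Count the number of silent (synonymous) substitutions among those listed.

Codon 1: AUG (Met) → ACG (Thr) — missense.
Codon 3: ACC (Thr) → AAC (Asn) — missense.
Codon 5: CCA (Pro) → CCG (Pro) — synonymous.
Codon 7: ACA (Thr) → AGA (Arg) — missense.
Synonymous: 1 of 4.

1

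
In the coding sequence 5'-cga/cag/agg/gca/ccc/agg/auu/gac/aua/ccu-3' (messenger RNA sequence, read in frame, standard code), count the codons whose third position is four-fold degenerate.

Codon 1 CGA (Arg): third position 4-fold.
Codon 2 CAG (Gln): third position 2-fold.
Codon 3 AGG (Arg): third position 2-fold.
Codon 4 GCA (Ala): third position 4-fold.
Codon 5 CCC (Pro): third position 4-fold.
Codon 6 AGG (Arg): third position 2-fold.
Codon 7 AUU (Ile): third position 3-fold.
Codon 8 GAC (Asp): third position 2-fold.
Codon 9 AUA (Ile): third position 3-fold.
Codon 10 CCU (Pro): third position 4-fold.
Four-fold degenerate third positions: 4.

4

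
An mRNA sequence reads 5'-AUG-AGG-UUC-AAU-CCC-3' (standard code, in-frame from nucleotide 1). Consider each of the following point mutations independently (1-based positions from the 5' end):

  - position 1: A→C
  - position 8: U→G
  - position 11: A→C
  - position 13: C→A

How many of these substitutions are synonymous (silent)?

Codon 1: AUG (Met) → CUG (Leu) — missense.
Codon 3: UUC (Phe) → UGC (Cys) — missense.
Codon 4: AAU (Asn) → ACU (Thr) — missense.
Codon 5: CCC (Pro) → ACC (Thr) — missense.
Synonymous: 0 of 4.

0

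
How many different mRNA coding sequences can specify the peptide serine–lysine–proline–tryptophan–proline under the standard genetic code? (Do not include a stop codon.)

Ser: 6 codons.
Lys: 2 codons.
Pro: 4 codons.
Trp: 1 codon.
Pro: 4 codons.
6 × 2 × 4 × 1 × 4 = 192.

192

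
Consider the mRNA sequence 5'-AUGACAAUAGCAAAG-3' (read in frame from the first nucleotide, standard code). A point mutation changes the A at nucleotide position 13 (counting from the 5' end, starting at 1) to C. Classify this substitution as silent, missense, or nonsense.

missense

Position 13 falls in codon 5: AAG → Lys.
After the substitution the codon is CAG → Gln.
Lys ≠ Gln, so this is a missense mutation.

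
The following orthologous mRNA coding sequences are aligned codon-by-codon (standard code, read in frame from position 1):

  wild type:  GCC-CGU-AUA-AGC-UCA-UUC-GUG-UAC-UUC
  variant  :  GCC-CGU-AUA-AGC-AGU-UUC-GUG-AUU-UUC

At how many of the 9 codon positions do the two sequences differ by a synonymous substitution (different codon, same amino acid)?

1

Codon 1: GCC Ala / GCC Ala — identical.
Codon 2: CGU Arg / CGU Arg — identical.
Codon 3: AUA Ile / AUA Ile — identical.
Codon 4: AGC Ser / AGC Ser — identical.
Codon 5: UCA Ser / AGU Ser — synonymous.
Codon 6: UUC Phe / UUC Phe — identical.
Codon 7: GUG Val / GUG Val — identical.
Codon 8: UAC Tyr / AUU Ile — nonsynonymous.
Codon 9: UUC Phe / UUC Phe — identical.
Synonymous differences: 1.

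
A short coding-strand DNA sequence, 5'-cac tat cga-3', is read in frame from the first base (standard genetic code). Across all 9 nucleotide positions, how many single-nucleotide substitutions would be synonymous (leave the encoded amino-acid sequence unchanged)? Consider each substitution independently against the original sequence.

Codon 1 (CAC, His): 1 synonymous substitution.
Codon 2 (TAT, Tyr): 1 synonymous substitution.
Codon 3 (CGA, Arg): 4 synonymous substitutions.
Total: 1 + 1 + 4 = 6.

6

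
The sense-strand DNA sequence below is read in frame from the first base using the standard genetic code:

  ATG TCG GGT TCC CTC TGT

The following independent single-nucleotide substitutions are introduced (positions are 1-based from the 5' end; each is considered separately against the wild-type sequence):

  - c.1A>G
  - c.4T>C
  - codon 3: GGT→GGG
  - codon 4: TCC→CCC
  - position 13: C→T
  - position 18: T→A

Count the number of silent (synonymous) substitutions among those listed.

1

Codon 1: ATG (Met) → GTG (Val) — missense.
Codon 2: TCG (Ser) → CCG (Pro) — missense.
Codon 3: GGT (Gly) → GGG (Gly) — synonymous.
Codon 4: TCC (Ser) → CCC (Pro) — missense.
Codon 5: CTC (Leu) → TTC (Phe) — missense.
Codon 6: TGT (Cys) → TGA (Stop) — nonsense.
Synonymous: 1 of 6.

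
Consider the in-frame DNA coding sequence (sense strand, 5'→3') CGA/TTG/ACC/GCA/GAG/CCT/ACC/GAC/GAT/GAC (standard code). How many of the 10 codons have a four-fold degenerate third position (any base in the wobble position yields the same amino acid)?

Codon 1 CGA (Arg): third position 4-fold.
Codon 2 TTG (Leu): third position 2-fold.
Codon 3 ACC (Thr): third position 4-fold.
Codon 4 GCA (Ala): third position 4-fold.
Codon 5 GAG (Glu): third position 2-fold.
Codon 6 CCT (Pro): third position 4-fold.
Codon 7 ACC (Thr): third position 4-fold.
Codon 8 GAC (Asp): third position 2-fold.
Codon 9 GAT (Asp): third position 2-fold.
Codon 10 GAC (Asp): third position 2-fold.
Four-fold degenerate third positions: 5.

5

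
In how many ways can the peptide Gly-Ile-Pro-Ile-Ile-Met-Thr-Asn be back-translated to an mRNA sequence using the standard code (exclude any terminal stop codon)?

3456

Gly: 4 codons.
Ile: 3 codons.
Pro: 4 codons.
Ile: 3 codons.
Ile: 3 codons.
Met: 1 codon.
Thr: 4 codons.
Asn: 2 codons.
4 × 3 × 4 × 3 × 3 × 1 × 4 × 2 = 3456.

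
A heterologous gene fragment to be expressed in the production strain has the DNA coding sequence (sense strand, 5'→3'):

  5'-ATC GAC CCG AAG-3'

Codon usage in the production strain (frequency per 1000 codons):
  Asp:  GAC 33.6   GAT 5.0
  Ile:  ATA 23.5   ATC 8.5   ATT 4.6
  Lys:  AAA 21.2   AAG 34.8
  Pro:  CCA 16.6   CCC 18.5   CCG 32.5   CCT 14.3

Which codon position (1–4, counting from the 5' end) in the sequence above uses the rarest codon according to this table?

Codon 1 ATC (Ile): 8.5 per 1000.
Codon 2 GAC (Asp): 33.6 per 1000.
Codon 3 CCG (Pro): 32.5 per 1000.
Codon 4 AAG (Lys): 34.8 per 1000.
Lowest frequency is 8.5 at codon 1.

1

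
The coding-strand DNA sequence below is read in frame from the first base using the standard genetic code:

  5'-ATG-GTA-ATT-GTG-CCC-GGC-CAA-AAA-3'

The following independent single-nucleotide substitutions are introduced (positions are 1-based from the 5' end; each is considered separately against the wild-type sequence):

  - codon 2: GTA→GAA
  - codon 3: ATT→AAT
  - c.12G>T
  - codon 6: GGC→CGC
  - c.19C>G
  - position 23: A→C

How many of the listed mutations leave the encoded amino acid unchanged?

1

Codon 2: GTA (Val) → GAA (Glu) — missense.
Codon 3: ATT (Ile) → AAT (Asn) — missense.
Codon 4: GTG (Val) → GTT (Val) — synonymous.
Codon 6: GGC (Gly) → CGC (Arg) — missense.
Codon 7: CAA (Gln) → GAA (Glu) — missense.
Codon 8: AAA (Lys) → ACA (Thr) — missense.
Synonymous: 1 of 6.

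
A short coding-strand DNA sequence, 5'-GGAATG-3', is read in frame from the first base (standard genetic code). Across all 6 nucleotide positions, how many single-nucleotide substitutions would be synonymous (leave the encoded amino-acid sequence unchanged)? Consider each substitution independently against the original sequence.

3

Codon 1 (GGA, Gly): 3 synonymous substitutions.
Codon 2 (ATG, Met): 0 synonymous substitutions.
Total: 3 + 0 = 3.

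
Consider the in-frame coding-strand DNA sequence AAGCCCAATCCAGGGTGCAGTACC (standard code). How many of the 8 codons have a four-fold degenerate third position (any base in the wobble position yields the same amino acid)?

Codon 1 AAG (Lys): third position 2-fold.
Codon 2 CCC (Pro): third position 4-fold.
Codon 3 AAT (Asn): third position 2-fold.
Codon 4 CCA (Pro): third position 4-fold.
Codon 5 GGG (Gly): third position 4-fold.
Codon 6 TGC (Cys): third position 2-fold.
Codon 7 AGT (Ser): third position 2-fold.
Codon 8 ACC (Thr): third position 4-fold.
Four-fold degenerate third positions: 4.

4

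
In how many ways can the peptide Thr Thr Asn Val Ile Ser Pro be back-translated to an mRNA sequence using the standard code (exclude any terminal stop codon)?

9216

Thr: 4 codons.
Thr: 4 codons.
Asn: 2 codons.
Val: 4 codons.
Ile: 3 codons.
Ser: 6 codons.
Pro: 4 codons.
4 × 4 × 2 × 4 × 3 × 6 × 4 = 9216.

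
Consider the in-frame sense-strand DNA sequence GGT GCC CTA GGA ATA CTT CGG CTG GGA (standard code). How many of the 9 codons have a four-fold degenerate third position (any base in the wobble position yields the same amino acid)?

8

Codon 1 GGT (Gly): third position 4-fold.
Codon 2 GCC (Ala): third position 4-fold.
Codon 3 CTA (Leu): third position 4-fold.
Codon 4 GGA (Gly): third position 4-fold.
Codon 5 ATA (Ile): third position 3-fold.
Codon 6 CTT (Leu): third position 4-fold.
Codon 7 CGG (Arg): third position 4-fold.
Codon 8 CTG (Leu): third position 4-fold.
Codon 9 GGA (Gly): third position 4-fold.
Four-fold degenerate third positions: 8.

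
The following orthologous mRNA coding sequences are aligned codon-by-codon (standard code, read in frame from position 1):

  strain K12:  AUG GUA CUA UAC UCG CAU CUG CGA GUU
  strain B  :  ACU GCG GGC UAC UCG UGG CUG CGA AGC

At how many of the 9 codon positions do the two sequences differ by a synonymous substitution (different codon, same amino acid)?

0

Codon 1: AUG Met / ACU Thr — nonsynonymous.
Codon 2: GUA Val / GCG Ala — nonsynonymous.
Codon 3: CUA Leu / GGC Gly — nonsynonymous.
Codon 4: UAC Tyr / UAC Tyr — identical.
Codon 5: UCG Ser / UCG Ser — identical.
Codon 6: CAU His / UGG Trp — nonsynonymous.
Codon 7: CUG Leu / CUG Leu — identical.
Codon 8: CGA Arg / CGA Arg — identical.
Codon 9: GUU Val / AGC Ser — nonsynonymous.
Synonymous differences: 0.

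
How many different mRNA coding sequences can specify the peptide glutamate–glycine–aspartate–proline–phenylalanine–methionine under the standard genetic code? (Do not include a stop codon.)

128

Glu: 2 codons.
Gly: 4 codons.
Asp: 2 codons.
Pro: 4 codons.
Phe: 2 codons.
Met: 1 codon.
2 × 4 × 2 × 4 × 2 × 1 = 128.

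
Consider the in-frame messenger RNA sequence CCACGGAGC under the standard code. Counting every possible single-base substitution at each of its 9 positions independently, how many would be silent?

Codon 1 (CCA, Pro): 3 synonymous substitutions.
Codon 2 (CGG, Arg): 4 synonymous substitutions.
Codon 3 (AGC, Ser): 1 synonymous substitution.
Total: 3 + 4 + 1 = 8.

8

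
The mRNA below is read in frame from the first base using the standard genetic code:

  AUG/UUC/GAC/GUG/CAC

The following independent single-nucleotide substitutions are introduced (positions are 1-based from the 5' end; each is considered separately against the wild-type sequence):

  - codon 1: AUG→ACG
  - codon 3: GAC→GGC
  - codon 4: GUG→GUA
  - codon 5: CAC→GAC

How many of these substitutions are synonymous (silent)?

1

Codon 1: AUG (Met) → ACG (Thr) — missense.
Codon 3: GAC (Asp) → GGC (Gly) — missense.
Codon 4: GUG (Val) → GUA (Val) — synonymous.
Codon 5: CAC (His) → GAC (Asp) — missense.
Synonymous: 1 of 4.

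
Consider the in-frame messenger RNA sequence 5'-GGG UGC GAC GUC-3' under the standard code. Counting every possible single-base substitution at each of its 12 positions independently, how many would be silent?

8

Codon 1 (GGG, Gly): 3 synonymous substitutions.
Codon 2 (UGC, Cys): 1 synonymous substitution.
Codon 3 (GAC, Asp): 1 synonymous substitution.
Codon 4 (GUC, Val): 3 synonymous substitutions.
Total: 3 + 1 + 1 + 3 = 8.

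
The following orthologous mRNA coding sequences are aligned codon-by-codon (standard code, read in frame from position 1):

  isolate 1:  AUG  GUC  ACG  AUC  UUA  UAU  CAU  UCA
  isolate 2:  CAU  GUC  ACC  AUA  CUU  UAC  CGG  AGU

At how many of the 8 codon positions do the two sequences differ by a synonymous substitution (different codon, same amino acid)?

Codon 1: AUG Met / CAU His — nonsynonymous.
Codon 2: GUC Val / GUC Val — identical.
Codon 3: ACG Thr / ACC Thr — synonymous.
Codon 4: AUC Ile / AUA Ile — synonymous.
Codon 5: UUA Leu / CUU Leu — synonymous.
Codon 6: UAU Tyr / UAC Tyr — synonymous.
Codon 7: CAU His / CGG Arg — nonsynonymous.
Codon 8: UCA Ser / AGU Ser — synonymous.
Synonymous differences: 5.

5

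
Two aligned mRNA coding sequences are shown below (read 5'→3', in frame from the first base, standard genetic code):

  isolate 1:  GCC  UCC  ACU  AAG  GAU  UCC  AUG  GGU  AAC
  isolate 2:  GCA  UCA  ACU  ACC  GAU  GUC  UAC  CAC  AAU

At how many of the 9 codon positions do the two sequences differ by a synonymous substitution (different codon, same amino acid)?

Codon 1: GCC Ala / GCA Ala — synonymous.
Codon 2: UCC Ser / UCA Ser — synonymous.
Codon 3: ACU Thr / ACU Thr — identical.
Codon 4: AAG Lys / ACC Thr — nonsynonymous.
Codon 5: GAU Asp / GAU Asp — identical.
Codon 6: UCC Ser / GUC Val — nonsynonymous.
Codon 7: AUG Met / UAC Tyr — nonsynonymous.
Codon 8: GGU Gly / CAC His — nonsynonymous.
Codon 9: AAC Asn / AAU Asn — synonymous.
Synonymous differences: 3.

3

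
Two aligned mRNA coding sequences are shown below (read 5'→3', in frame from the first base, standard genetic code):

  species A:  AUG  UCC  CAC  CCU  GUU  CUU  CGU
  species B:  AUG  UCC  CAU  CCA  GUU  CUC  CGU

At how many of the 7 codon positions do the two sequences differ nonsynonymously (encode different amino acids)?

0

Codon 1: AUG Met / AUG Met — identical.
Codon 2: UCC Ser / UCC Ser — identical.
Codon 3: CAC His / CAU His — synonymous.
Codon 4: CCU Pro / CCA Pro — synonymous.
Codon 5: GUU Val / GUU Val — identical.
Codon 6: CUU Leu / CUC Leu — synonymous.
Codon 7: CGU Arg / CGU Arg — identical.
Nonsynonymous differences: 0.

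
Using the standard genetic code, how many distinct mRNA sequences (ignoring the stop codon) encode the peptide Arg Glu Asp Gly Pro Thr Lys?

3072

Arg: 6 codons.
Glu: 2 codons.
Asp: 2 codons.
Gly: 4 codons.
Pro: 4 codons.
Thr: 4 codons.
Lys: 2 codons.
6 × 2 × 2 × 4 × 4 × 4 × 2 = 3072.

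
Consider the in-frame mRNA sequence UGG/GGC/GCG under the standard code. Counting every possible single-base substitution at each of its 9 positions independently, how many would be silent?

Codon 1 (UGG, Trp): 0 synonymous substitutions.
Codon 2 (GGC, Gly): 3 synonymous substitutions.
Codon 3 (GCG, Ala): 3 synonymous substitutions.
Total: 0 + 3 + 3 = 6.

6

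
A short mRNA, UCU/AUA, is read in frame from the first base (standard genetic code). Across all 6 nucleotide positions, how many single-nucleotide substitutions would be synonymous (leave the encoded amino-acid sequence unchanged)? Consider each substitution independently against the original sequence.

5

Codon 1 (UCU, Ser): 3 synonymous substitutions.
Codon 2 (AUA, Ile): 2 synonymous substitutions.
Total: 3 + 2 = 5.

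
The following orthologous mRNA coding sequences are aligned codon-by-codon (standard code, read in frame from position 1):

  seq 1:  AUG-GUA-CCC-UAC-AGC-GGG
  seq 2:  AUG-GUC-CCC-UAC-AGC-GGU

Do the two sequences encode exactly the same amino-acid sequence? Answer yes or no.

Codon 1: AUG Met / AUG Met — identical.
Codon 2: GUA Val / GUC Val — synonymous.
Codon 3: CCC Pro / CCC Pro — identical.
Codon 4: UAC Tyr / UAC Tyr — identical.
Codon 5: AGC Ser / AGC Ser — identical.
Codon 6: GGG Gly / GGU Gly — synonymous.
Nonsynonymous differences: 0 → same protein.

yes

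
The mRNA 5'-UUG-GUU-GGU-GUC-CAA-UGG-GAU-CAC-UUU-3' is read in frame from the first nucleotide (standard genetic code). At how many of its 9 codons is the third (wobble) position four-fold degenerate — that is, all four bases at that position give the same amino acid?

3

Codon 1 UUG (Leu): third position 2-fold.
Codon 2 GUU (Val): third position 4-fold.
Codon 3 GGU (Gly): third position 4-fold.
Codon 4 GUC (Val): third position 4-fold.
Codon 5 CAA (Gln): third position 2-fold.
Codon 6 UGG (Trp): third position 1-fold.
Codon 7 GAU (Asp): third position 2-fold.
Codon 8 CAC (His): third position 2-fold.
Codon 9 UUU (Phe): third position 2-fold.
Four-fold degenerate third positions: 3.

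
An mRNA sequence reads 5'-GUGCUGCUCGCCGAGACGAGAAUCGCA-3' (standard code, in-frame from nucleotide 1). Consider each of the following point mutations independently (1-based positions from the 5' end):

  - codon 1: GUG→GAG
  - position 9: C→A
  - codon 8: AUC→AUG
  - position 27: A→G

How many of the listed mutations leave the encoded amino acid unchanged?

2

Codon 1: GUG (Val) → GAG (Glu) — missense.
Codon 3: CUC (Leu) → CUA (Leu) — synonymous.
Codon 8: AUC (Ile) → AUG (Met) — missense.
Codon 9: GCA (Ala) → GCG (Ala) — synonymous.
Synonymous: 2 of 4.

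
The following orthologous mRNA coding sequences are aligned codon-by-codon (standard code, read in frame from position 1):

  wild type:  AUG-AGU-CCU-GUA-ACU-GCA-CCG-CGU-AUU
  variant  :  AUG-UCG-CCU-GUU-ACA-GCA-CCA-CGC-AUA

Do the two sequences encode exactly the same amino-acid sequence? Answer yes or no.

Codon 1: AUG Met / AUG Met — identical.
Codon 2: AGU Ser / UCG Ser — synonymous.
Codon 3: CCU Pro / CCU Pro — identical.
Codon 4: GUA Val / GUU Val — synonymous.
Codon 5: ACU Thr / ACA Thr — synonymous.
Codon 6: GCA Ala / GCA Ala — identical.
Codon 7: CCG Pro / CCA Pro — synonymous.
Codon 8: CGU Arg / CGC Arg — synonymous.
Codon 9: AUU Ile / AUA Ile — synonymous.
Nonsynonymous differences: 0 → same protein.

yes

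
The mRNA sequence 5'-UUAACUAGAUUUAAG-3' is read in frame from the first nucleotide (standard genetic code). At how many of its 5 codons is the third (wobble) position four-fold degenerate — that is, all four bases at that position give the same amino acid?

Codon 1 UUA (Leu): third position 2-fold.
Codon 2 ACU (Thr): third position 4-fold.
Codon 3 AGA (Arg): third position 2-fold.
Codon 4 UUU (Phe): third position 2-fold.
Codon 5 AAG (Lys): third position 2-fold.
Four-fold degenerate third positions: 1.

1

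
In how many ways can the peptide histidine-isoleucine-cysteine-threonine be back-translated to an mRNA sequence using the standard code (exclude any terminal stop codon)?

His: 2 codons.
Ile: 3 codons.
Cys: 2 codons.
Thr: 4 codons.
2 × 3 × 2 × 4 = 48.

48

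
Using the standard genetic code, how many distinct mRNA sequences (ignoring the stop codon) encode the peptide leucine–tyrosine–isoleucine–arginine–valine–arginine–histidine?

Leu: 6 codons.
Tyr: 2 codons.
Ile: 3 codons.
Arg: 6 codons.
Val: 4 codons.
Arg: 6 codons.
His: 2 codons.
6 × 2 × 3 × 6 × 4 × 6 × 2 = 10368.

10368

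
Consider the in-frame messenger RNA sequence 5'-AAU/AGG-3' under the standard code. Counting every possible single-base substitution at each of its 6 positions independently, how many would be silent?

3

Codon 1 (AAU, Asn): 1 synonymous substitution.
Codon 2 (AGG, Arg): 2 synonymous substitutions.
Total: 1 + 2 = 3.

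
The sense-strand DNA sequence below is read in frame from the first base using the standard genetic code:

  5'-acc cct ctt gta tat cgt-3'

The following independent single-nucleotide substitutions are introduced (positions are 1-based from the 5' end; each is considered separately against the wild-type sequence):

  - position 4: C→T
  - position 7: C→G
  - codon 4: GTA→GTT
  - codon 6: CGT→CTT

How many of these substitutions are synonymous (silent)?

1

Codon 2: CCT (Pro) → TCT (Ser) — missense.
Codon 3: CTT (Leu) → GTT (Val) — missense.
Codon 4: GTA (Val) → GTT (Val) — synonymous.
Codon 6: CGT (Arg) → CTT (Leu) — missense.
Synonymous: 1 of 4.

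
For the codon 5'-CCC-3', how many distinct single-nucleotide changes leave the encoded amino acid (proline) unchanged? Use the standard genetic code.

3

Position 1: none → 0 synonymous.
Position 2: none → 0 synonymous.
Position 3: CCU, CCA, CCG → 3 synonymous.
Total: 0 + 0 + 3 = 3.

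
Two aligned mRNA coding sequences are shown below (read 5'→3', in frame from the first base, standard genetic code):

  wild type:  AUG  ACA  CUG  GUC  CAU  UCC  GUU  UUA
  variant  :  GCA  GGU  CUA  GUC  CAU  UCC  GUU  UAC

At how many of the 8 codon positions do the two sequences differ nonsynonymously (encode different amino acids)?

Codon 1: AUG Met / GCA Ala — nonsynonymous.
Codon 2: ACA Thr / GGU Gly — nonsynonymous.
Codon 3: CUG Leu / CUA Leu — synonymous.
Codon 4: GUC Val / GUC Val — identical.
Codon 5: CAU His / CAU His — identical.
Codon 6: UCC Ser / UCC Ser — identical.
Codon 7: GUU Val / GUU Val — identical.
Codon 8: UUA Leu / UAC Tyr — nonsynonymous.
Nonsynonymous differences: 3.

3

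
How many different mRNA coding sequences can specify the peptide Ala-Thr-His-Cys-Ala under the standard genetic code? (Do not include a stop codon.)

256

Ala: 4 codons.
Thr: 4 codons.
His: 2 codons.
Cys: 2 codons.
Ala: 4 codons.
4 × 4 × 2 × 2 × 4 = 256.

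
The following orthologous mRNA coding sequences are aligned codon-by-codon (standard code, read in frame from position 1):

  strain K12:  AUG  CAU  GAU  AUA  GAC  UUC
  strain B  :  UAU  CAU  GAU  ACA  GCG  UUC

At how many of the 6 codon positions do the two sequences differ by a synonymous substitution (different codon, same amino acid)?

Codon 1: AUG Met / UAU Tyr — nonsynonymous.
Codon 2: CAU His / CAU His — identical.
Codon 3: GAU Asp / GAU Asp — identical.
Codon 4: AUA Ile / ACA Thr — nonsynonymous.
Codon 5: GAC Asp / GCG Ala — nonsynonymous.
Codon 6: UUC Phe / UUC Phe — identical.
Synonymous differences: 0.

0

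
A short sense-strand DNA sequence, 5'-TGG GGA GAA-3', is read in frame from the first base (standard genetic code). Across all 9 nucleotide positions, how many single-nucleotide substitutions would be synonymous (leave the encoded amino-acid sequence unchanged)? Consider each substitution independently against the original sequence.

Codon 1 (TGG, Trp): 0 synonymous substitutions.
Codon 2 (GGA, Gly): 3 synonymous substitutions.
Codon 3 (GAA, Glu): 1 synonymous substitution.
Total: 0 + 3 + 1 = 4.

4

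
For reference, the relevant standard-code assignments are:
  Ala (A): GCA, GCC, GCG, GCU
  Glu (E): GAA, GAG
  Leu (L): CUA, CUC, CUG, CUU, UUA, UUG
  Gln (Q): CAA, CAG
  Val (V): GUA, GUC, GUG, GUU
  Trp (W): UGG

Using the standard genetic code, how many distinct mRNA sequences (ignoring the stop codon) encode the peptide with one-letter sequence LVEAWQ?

384

Leu: 6 codons.
Val: 4 codons.
Glu: 2 codons.
Ala: 4 codons.
Trp: 1 codon.
Gln: 2 codons.
6 × 4 × 2 × 4 × 1 × 2 = 384.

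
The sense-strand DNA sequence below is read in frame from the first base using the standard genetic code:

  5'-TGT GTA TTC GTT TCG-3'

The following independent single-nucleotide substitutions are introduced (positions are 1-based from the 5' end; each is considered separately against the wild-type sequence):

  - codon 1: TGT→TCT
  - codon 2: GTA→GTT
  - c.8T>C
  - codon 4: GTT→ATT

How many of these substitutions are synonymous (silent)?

Codon 1: TGT (Cys) → TCT (Ser) — missense.
Codon 2: GTA (Val) → GTT (Val) — synonymous.
Codon 3: TTC (Phe) → TCC (Ser) — missense.
Codon 4: GTT (Val) → ATT (Ile) — missense.
Synonymous: 1 of 4.

1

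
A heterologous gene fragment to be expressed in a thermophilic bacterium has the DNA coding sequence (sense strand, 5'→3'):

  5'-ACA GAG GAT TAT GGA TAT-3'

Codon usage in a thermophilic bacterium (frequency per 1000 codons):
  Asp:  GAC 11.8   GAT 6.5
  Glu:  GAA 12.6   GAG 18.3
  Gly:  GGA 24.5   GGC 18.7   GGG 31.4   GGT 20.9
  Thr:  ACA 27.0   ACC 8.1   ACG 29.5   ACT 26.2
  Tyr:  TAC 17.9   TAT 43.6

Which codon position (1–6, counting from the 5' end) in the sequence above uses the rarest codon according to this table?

Codon 1 ACA (Thr): 27.0 per 1000.
Codon 2 GAG (Glu): 18.3 per 1000.
Codon 3 GAT (Asp): 6.5 per 1000.
Codon 4 TAT (Tyr): 43.6 per 1000.
Codon 5 GGA (Gly): 24.5 per 1000.
Codon 6 TAT (Tyr): 43.6 per 1000.
Lowest frequency is 6.5 at codon 3.

3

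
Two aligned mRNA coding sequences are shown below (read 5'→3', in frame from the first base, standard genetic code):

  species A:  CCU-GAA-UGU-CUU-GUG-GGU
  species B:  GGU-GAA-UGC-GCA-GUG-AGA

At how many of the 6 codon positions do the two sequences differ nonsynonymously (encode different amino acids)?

Codon 1: CCU Pro / GGU Gly — nonsynonymous.
Codon 2: GAA Glu / GAA Glu — identical.
Codon 3: UGU Cys / UGC Cys — synonymous.
Codon 4: CUU Leu / GCA Ala — nonsynonymous.
Codon 5: GUG Val / GUG Val — identical.
Codon 6: GGU Gly / AGA Arg — nonsynonymous.
Nonsynonymous differences: 3.

3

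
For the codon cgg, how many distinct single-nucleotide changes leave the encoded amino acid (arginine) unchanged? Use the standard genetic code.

4

Position 1: AGG → 1 synonymous.
Position 2: none → 0 synonymous.
Position 3: CGU, CGC, CGA → 3 synonymous.
Total: 1 + 0 + 3 = 4.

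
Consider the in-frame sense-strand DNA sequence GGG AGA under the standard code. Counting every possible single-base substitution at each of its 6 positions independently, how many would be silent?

Codon 1 (GGG, Gly): 3 synonymous substitutions.
Codon 2 (AGA, Arg): 2 synonymous substitutions.
Total: 3 + 2 = 5.

5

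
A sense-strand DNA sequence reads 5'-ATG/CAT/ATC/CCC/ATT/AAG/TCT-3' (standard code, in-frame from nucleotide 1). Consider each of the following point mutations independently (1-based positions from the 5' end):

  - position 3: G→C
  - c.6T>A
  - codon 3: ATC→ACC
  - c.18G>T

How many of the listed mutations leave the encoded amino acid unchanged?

0

Codon 1: ATG (Met) → ATC (Ile) — missense.
Codon 2: CAT (His) → CAA (Gln) — missense.
Codon 3: ATC (Ile) → ACC (Thr) — missense.
Codon 6: AAG (Lys) → AAT (Asn) — missense.
Synonymous: 0 of 4.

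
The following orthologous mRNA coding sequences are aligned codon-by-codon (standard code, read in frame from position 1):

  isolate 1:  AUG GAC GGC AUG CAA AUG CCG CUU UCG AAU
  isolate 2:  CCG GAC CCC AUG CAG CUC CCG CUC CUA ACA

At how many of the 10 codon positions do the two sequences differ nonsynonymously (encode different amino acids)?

Codon 1: AUG Met / CCG Pro — nonsynonymous.
Codon 2: GAC Asp / GAC Asp — identical.
Codon 3: GGC Gly / CCC Pro — nonsynonymous.
Codon 4: AUG Met / AUG Met — identical.
Codon 5: CAA Gln / CAG Gln — synonymous.
Codon 6: AUG Met / CUC Leu — nonsynonymous.
Codon 7: CCG Pro / CCG Pro — identical.
Codon 8: CUU Leu / CUC Leu — synonymous.
Codon 9: UCG Ser / CUA Leu — nonsynonymous.
Codon 10: AAU Asn / ACA Thr — nonsynonymous.
Nonsynonymous differences: 5.

5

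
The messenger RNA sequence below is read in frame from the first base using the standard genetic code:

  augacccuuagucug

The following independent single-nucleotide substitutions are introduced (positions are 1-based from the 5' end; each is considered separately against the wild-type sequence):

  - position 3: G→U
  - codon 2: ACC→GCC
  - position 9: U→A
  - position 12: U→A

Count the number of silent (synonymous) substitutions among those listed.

Codon 1: AUG (Met) → AUU (Ile) — missense.
Codon 2: ACC (Thr) → GCC (Ala) — missense.
Codon 3: CUU (Leu) → CUA (Leu) — synonymous.
Codon 4: AGU (Ser) → AGA (Arg) — missense.
Synonymous: 1 of 4.

1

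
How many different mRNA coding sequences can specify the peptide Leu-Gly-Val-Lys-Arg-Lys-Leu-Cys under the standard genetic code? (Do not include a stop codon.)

Leu: 6 codons.
Gly: 4 codons.
Val: 4 codons.
Lys: 2 codons.
Arg: 6 codons.
Lys: 2 codons.
Leu: 6 codons.
Cys: 2 codons.
6 × 4 × 4 × 2 × 6 × 2 × 6 × 2 = 27648.

27648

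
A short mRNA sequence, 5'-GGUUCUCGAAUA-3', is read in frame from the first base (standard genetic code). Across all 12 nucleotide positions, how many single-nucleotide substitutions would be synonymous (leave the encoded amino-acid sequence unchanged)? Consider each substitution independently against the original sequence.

12

Codon 1 (GGU, Gly): 3 synonymous substitutions.
Codon 2 (UCU, Ser): 3 synonymous substitutions.
Codon 3 (CGA, Arg): 4 synonymous substitutions.
Codon 4 (AUA, Ile): 2 synonymous substitutions.
Total: 3 + 3 + 4 + 2 = 12.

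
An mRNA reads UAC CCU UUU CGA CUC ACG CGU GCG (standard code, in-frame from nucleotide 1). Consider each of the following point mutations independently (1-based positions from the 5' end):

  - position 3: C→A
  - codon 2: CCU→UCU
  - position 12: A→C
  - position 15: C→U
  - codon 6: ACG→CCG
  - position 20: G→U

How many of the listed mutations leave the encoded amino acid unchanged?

Codon 1: UAC (Tyr) → UAA (Stop) — nonsense.
Codon 2: CCU (Pro) → UCU (Ser) — missense.
Codon 4: CGA (Arg) → CGC (Arg) — synonymous.
Codon 5: CUC (Leu) → CUU (Leu) — synonymous.
Codon 6: ACG (Thr) → CCG (Pro) — missense.
Codon 7: CGU (Arg) → CUU (Leu) — missense.
Synonymous: 2 of 6.

2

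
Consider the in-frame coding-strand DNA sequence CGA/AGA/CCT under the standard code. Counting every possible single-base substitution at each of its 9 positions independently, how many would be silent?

9

Codon 1 (CGA, Arg): 4 synonymous substitutions.
Codon 2 (AGA, Arg): 2 synonymous substitutions.
Codon 3 (CCT, Pro): 3 synonymous substitutions.
Total: 4 + 2 + 3 = 9.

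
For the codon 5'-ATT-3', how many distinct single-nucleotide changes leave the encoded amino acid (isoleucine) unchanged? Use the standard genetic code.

Position 1: none → 0 synonymous.
Position 2: none → 0 synonymous.
Position 3: ATC, ATA → 2 synonymous.
Total: 0 + 0 + 2 = 2.

2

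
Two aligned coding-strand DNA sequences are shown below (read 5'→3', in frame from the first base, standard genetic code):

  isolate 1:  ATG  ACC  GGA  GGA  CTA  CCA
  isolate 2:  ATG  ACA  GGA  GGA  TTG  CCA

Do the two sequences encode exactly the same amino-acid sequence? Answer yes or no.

yes

Codon 1: ATG Met / ATG Met — identical.
Codon 2: ACC Thr / ACA Thr — synonymous.
Codon 3: GGA Gly / GGA Gly — identical.
Codon 4: GGA Gly / GGA Gly — identical.
Codon 5: CTA Leu / TTG Leu — synonymous.
Codon 6: CCA Pro / CCA Pro — identical.
Nonsynonymous differences: 0 → same protein.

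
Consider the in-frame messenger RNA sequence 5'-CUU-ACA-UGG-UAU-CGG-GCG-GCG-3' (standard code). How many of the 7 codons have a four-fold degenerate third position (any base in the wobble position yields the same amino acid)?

Codon 1 CUU (Leu): third position 4-fold.
Codon 2 ACA (Thr): third position 4-fold.
Codon 3 UGG (Trp): third position 1-fold.
Codon 4 UAU (Tyr): third position 2-fold.
Codon 5 CGG (Arg): third position 4-fold.
Codon 6 GCG (Ala): third position 4-fold.
Codon 7 GCG (Ala): third position 4-fold.
Four-fold degenerate third positions: 5.

5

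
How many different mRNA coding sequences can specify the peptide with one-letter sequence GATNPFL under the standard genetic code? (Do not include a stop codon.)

Gly: 4 codons.
Ala: 4 codons.
Thr: 4 codons.
Asn: 2 codons.
Pro: 4 codons.
Phe: 2 codons.
Leu: 6 codons.
4 × 4 × 4 × 2 × 4 × 2 × 6 = 6144.

6144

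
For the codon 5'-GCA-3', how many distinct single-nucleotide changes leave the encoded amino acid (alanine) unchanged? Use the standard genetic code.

Position 1: none → 0 synonymous.
Position 2: none → 0 synonymous.
Position 3: GCU, GCC, GCG → 3 synonymous.
Total: 0 + 0 + 3 = 3.

3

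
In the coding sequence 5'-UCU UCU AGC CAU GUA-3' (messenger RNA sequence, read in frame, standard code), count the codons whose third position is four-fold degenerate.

3

Codon 1 UCU (Ser): third position 4-fold.
Codon 2 UCU (Ser): third position 4-fold.
Codon 3 AGC (Ser): third position 2-fold.
Codon 4 CAU (His): third position 2-fold.
Codon 5 GUA (Val): third position 4-fold.
Four-fold degenerate third positions: 3.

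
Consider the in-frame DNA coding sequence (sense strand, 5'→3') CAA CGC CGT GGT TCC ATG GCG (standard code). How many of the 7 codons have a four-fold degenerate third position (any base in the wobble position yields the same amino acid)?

5

Codon 1 CAA (Gln): third position 2-fold.
Codon 2 CGC (Arg): third position 4-fold.
Codon 3 CGT (Arg): third position 4-fold.
Codon 4 GGT (Gly): third position 4-fold.
Codon 5 TCC (Ser): third position 4-fold.
Codon 6 ATG (Met): third position 1-fold.
Codon 7 GCG (Ala): third position 4-fold.
Four-fold degenerate third positions: 5.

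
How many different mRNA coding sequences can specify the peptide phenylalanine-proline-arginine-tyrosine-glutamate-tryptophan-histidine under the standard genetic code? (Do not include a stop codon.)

384

Phe: 2 codons.
Pro: 4 codons.
Arg: 6 codons.
Tyr: 2 codons.
Glu: 2 codons.
Trp: 1 codon.
His: 2 codons.
2 × 4 × 6 × 2 × 2 × 1 × 2 = 384.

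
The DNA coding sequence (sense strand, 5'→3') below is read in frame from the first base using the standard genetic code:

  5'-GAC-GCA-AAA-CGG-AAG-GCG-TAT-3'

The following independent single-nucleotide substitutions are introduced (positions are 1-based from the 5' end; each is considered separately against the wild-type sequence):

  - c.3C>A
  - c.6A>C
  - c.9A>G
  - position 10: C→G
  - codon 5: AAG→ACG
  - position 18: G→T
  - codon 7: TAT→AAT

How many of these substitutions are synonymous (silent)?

3

Codon 1: GAC (Asp) → GAA (Glu) — missense.
Codon 2: GCA (Ala) → GCC (Ala) — synonymous.
Codon 3: AAA (Lys) → AAG (Lys) — synonymous.
Codon 4: CGG (Arg) → GGG (Gly) — missense.
Codon 5: AAG (Lys) → ACG (Thr) — missense.
Codon 6: GCG (Ala) → GCT (Ala) — synonymous.
Codon 7: TAT (Tyr) → AAT (Asn) — missense.
Synonymous: 3 of 7.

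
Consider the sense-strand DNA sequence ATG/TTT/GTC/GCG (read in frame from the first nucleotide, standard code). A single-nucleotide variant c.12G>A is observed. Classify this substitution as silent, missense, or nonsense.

Position 12 falls in codon 4: GCG → Ala.
After the substitution the codon is GCA → Ala.
Both encode Ala, so the change is synonymous.

silent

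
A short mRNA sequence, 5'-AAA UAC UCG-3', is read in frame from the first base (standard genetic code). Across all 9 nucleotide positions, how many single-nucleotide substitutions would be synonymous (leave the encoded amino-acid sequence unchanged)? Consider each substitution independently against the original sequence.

5

Codon 1 (AAA, Lys): 1 synonymous substitution.
Codon 2 (UAC, Tyr): 1 synonymous substitution.
Codon 3 (UCG, Ser): 3 synonymous substitutions.
Total: 1 + 1 + 3 = 5.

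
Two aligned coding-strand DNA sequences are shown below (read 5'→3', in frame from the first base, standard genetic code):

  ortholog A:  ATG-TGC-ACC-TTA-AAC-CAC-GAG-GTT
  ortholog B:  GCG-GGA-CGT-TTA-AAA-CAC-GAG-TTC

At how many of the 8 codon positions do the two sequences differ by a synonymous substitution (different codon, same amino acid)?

Codon 1: ATG Met / GCG Ala — nonsynonymous.
Codon 2: TGC Cys / GGA Gly — nonsynonymous.
Codon 3: ACC Thr / CGT Arg — nonsynonymous.
Codon 4: TTA Leu / TTA Leu — identical.
Codon 5: AAC Asn / AAA Lys — nonsynonymous.
Codon 6: CAC His / CAC His — identical.
Codon 7: GAG Glu / GAG Glu — identical.
Codon 8: GTT Val / TTC Phe — nonsynonymous.
Synonymous differences: 0.

0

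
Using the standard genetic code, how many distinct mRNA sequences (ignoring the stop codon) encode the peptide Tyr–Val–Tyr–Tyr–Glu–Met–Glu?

128

Tyr: 2 codons.
Val: 4 codons.
Tyr: 2 codons.
Tyr: 2 codons.
Glu: 2 codons.
Met: 1 codon.
Glu: 2 codons.
2 × 4 × 2 × 2 × 2 × 1 × 2 = 128.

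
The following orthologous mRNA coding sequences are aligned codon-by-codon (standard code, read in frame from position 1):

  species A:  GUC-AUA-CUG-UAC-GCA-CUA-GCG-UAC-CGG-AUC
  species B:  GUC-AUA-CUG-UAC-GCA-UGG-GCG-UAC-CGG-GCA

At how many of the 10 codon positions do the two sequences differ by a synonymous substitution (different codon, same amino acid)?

0

Codon 1: GUC Val / GUC Val — identical.
Codon 2: AUA Ile / AUA Ile — identical.
Codon 3: CUG Leu / CUG Leu — identical.
Codon 4: UAC Tyr / UAC Tyr — identical.
Codon 5: GCA Ala / GCA Ala — identical.
Codon 6: CUA Leu / UGG Trp — nonsynonymous.
Codon 7: GCG Ala / GCG Ala — identical.
Codon 8: UAC Tyr / UAC Tyr — identical.
Codon 9: CGG Arg / CGG Arg — identical.
Codon 10: AUC Ile / GCA Ala — nonsynonymous.
Synonymous differences: 0.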